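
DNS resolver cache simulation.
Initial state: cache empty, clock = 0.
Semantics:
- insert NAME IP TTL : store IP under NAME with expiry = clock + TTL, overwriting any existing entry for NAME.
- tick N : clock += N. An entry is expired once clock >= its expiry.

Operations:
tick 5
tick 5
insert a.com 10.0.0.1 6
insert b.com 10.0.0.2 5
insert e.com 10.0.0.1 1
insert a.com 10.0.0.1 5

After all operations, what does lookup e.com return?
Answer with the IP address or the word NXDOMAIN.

Op 1: tick 5 -> clock=5.
Op 2: tick 5 -> clock=10.
Op 3: insert a.com -> 10.0.0.1 (expiry=10+6=16). clock=10
Op 4: insert b.com -> 10.0.0.2 (expiry=10+5=15). clock=10
Op 5: insert e.com -> 10.0.0.1 (expiry=10+1=11). clock=10
Op 6: insert a.com -> 10.0.0.1 (expiry=10+5=15). clock=10
lookup e.com: present, ip=10.0.0.1 expiry=11 > clock=10

Answer: 10.0.0.1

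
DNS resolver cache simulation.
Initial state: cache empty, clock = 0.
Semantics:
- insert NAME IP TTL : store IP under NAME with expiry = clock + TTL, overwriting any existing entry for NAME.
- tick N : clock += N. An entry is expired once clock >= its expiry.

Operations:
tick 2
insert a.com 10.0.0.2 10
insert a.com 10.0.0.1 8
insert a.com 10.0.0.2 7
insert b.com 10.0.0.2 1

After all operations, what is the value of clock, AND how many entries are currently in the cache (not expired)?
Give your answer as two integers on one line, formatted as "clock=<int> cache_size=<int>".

Op 1: tick 2 -> clock=2.
Op 2: insert a.com -> 10.0.0.2 (expiry=2+10=12). clock=2
Op 3: insert a.com -> 10.0.0.1 (expiry=2+8=10). clock=2
Op 4: insert a.com -> 10.0.0.2 (expiry=2+7=9). clock=2
Op 5: insert b.com -> 10.0.0.2 (expiry=2+1=3). clock=2
Final clock = 2
Final cache (unexpired): {a.com,b.com} -> size=2

Answer: clock=2 cache_size=2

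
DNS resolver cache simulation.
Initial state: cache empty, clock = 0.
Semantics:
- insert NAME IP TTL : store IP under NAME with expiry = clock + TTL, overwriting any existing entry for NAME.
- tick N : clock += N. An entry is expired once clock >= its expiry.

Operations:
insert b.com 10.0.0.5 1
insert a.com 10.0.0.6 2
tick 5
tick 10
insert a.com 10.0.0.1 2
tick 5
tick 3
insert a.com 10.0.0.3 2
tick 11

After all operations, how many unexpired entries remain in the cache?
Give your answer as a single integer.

Answer: 0

Derivation:
Op 1: insert b.com -> 10.0.0.5 (expiry=0+1=1). clock=0
Op 2: insert a.com -> 10.0.0.6 (expiry=0+2=2). clock=0
Op 3: tick 5 -> clock=5. purged={a.com,b.com}
Op 4: tick 10 -> clock=15.
Op 5: insert a.com -> 10.0.0.1 (expiry=15+2=17). clock=15
Op 6: tick 5 -> clock=20. purged={a.com}
Op 7: tick 3 -> clock=23.
Op 8: insert a.com -> 10.0.0.3 (expiry=23+2=25). clock=23
Op 9: tick 11 -> clock=34. purged={a.com}
Final cache (unexpired): {} -> size=0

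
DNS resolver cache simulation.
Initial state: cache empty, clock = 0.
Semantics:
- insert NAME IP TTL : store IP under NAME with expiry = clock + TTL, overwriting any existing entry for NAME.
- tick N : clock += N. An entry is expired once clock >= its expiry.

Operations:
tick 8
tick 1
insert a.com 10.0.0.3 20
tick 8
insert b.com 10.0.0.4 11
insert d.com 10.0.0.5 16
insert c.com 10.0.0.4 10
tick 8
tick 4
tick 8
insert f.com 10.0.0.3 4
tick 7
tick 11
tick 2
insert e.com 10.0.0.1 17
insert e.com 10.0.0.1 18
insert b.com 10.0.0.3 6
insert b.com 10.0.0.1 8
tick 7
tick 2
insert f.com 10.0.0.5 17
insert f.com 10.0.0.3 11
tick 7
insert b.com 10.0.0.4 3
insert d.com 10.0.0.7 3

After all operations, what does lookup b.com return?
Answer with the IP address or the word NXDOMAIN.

Op 1: tick 8 -> clock=8.
Op 2: tick 1 -> clock=9.
Op 3: insert a.com -> 10.0.0.3 (expiry=9+20=29). clock=9
Op 4: tick 8 -> clock=17.
Op 5: insert b.com -> 10.0.0.4 (expiry=17+11=28). clock=17
Op 6: insert d.com -> 10.0.0.5 (expiry=17+16=33). clock=17
Op 7: insert c.com -> 10.0.0.4 (expiry=17+10=27). clock=17
Op 8: tick 8 -> clock=25.
Op 9: tick 4 -> clock=29. purged={a.com,b.com,c.com}
Op 10: tick 8 -> clock=37. purged={d.com}
Op 11: insert f.com -> 10.0.0.3 (expiry=37+4=41). clock=37
Op 12: tick 7 -> clock=44. purged={f.com}
Op 13: tick 11 -> clock=55.
Op 14: tick 2 -> clock=57.
Op 15: insert e.com -> 10.0.0.1 (expiry=57+17=74). clock=57
Op 16: insert e.com -> 10.0.0.1 (expiry=57+18=75). clock=57
Op 17: insert b.com -> 10.0.0.3 (expiry=57+6=63). clock=57
Op 18: insert b.com -> 10.0.0.1 (expiry=57+8=65). clock=57
Op 19: tick 7 -> clock=64.
Op 20: tick 2 -> clock=66. purged={b.com}
Op 21: insert f.com -> 10.0.0.5 (expiry=66+17=83). clock=66
Op 22: insert f.com -> 10.0.0.3 (expiry=66+11=77). clock=66
Op 23: tick 7 -> clock=73.
Op 24: insert b.com -> 10.0.0.4 (expiry=73+3=76). clock=73
Op 25: insert d.com -> 10.0.0.7 (expiry=73+3=76). clock=73
lookup b.com: present, ip=10.0.0.4 expiry=76 > clock=73

Answer: 10.0.0.4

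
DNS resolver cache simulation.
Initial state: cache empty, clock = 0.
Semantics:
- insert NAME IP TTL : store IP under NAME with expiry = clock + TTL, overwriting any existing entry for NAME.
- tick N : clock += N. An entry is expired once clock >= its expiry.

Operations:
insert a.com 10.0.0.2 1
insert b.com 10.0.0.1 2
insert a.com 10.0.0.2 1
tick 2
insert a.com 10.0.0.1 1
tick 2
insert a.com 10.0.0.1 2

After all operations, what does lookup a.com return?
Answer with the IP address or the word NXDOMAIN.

Op 1: insert a.com -> 10.0.0.2 (expiry=0+1=1). clock=0
Op 2: insert b.com -> 10.0.0.1 (expiry=0+2=2). clock=0
Op 3: insert a.com -> 10.0.0.2 (expiry=0+1=1). clock=0
Op 4: tick 2 -> clock=2. purged={a.com,b.com}
Op 5: insert a.com -> 10.0.0.1 (expiry=2+1=3). clock=2
Op 6: tick 2 -> clock=4. purged={a.com}
Op 7: insert a.com -> 10.0.0.1 (expiry=4+2=6). clock=4
lookup a.com: present, ip=10.0.0.1 expiry=6 > clock=4

Answer: 10.0.0.1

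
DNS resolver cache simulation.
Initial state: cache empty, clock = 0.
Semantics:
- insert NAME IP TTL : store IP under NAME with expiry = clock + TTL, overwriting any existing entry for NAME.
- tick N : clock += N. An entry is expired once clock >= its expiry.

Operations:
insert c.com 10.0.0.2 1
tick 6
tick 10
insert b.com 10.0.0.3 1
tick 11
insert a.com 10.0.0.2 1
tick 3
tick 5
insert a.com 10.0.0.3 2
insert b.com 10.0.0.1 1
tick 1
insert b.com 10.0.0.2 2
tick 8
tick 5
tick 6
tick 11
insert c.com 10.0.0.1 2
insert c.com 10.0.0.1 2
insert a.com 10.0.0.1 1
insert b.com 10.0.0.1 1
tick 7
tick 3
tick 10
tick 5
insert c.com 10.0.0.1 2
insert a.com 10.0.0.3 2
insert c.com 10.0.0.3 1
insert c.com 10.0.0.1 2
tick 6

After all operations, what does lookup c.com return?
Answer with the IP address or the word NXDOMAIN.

Op 1: insert c.com -> 10.0.0.2 (expiry=0+1=1). clock=0
Op 2: tick 6 -> clock=6. purged={c.com}
Op 3: tick 10 -> clock=16.
Op 4: insert b.com -> 10.0.0.3 (expiry=16+1=17). clock=16
Op 5: tick 11 -> clock=27. purged={b.com}
Op 6: insert a.com -> 10.0.0.2 (expiry=27+1=28). clock=27
Op 7: tick 3 -> clock=30. purged={a.com}
Op 8: tick 5 -> clock=35.
Op 9: insert a.com -> 10.0.0.3 (expiry=35+2=37). clock=35
Op 10: insert b.com -> 10.0.0.1 (expiry=35+1=36). clock=35
Op 11: tick 1 -> clock=36. purged={b.com}
Op 12: insert b.com -> 10.0.0.2 (expiry=36+2=38). clock=36
Op 13: tick 8 -> clock=44. purged={a.com,b.com}
Op 14: tick 5 -> clock=49.
Op 15: tick 6 -> clock=55.
Op 16: tick 11 -> clock=66.
Op 17: insert c.com -> 10.0.0.1 (expiry=66+2=68). clock=66
Op 18: insert c.com -> 10.0.0.1 (expiry=66+2=68). clock=66
Op 19: insert a.com -> 10.0.0.1 (expiry=66+1=67). clock=66
Op 20: insert b.com -> 10.0.0.1 (expiry=66+1=67). clock=66
Op 21: tick 7 -> clock=73. purged={a.com,b.com,c.com}
Op 22: tick 3 -> clock=76.
Op 23: tick 10 -> clock=86.
Op 24: tick 5 -> clock=91.
Op 25: insert c.com -> 10.0.0.1 (expiry=91+2=93). clock=91
Op 26: insert a.com -> 10.0.0.3 (expiry=91+2=93). clock=91
Op 27: insert c.com -> 10.0.0.3 (expiry=91+1=92). clock=91
Op 28: insert c.com -> 10.0.0.1 (expiry=91+2=93). clock=91
Op 29: tick 6 -> clock=97. purged={a.com,c.com}
lookup c.com: not in cache (expired or never inserted)

Answer: NXDOMAIN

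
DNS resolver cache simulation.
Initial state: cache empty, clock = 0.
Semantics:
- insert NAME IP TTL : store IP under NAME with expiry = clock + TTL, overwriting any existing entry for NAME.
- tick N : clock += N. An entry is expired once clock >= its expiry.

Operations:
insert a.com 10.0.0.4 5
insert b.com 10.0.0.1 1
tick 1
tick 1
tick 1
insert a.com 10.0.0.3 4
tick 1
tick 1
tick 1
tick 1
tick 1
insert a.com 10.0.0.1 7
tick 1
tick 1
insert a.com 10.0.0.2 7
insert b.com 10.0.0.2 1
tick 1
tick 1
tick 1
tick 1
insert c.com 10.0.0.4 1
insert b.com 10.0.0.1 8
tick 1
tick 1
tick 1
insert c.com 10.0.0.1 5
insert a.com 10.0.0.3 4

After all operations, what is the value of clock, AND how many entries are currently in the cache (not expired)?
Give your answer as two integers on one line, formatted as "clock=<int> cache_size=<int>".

Answer: clock=17 cache_size=3

Derivation:
Op 1: insert a.com -> 10.0.0.4 (expiry=0+5=5). clock=0
Op 2: insert b.com -> 10.0.0.1 (expiry=0+1=1). clock=0
Op 3: tick 1 -> clock=1. purged={b.com}
Op 4: tick 1 -> clock=2.
Op 5: tick 1 -> clock=3.
Op 6: insert a.com -> 10.0.0.3 (expiry=3+4=7). clock=3
Op 7: tick 1 -> clock=4.
Op 8: tick 1 -> clock=5.
Op 9: tick 1 -> clock=6.
Op 10: tick 1 -> clock=7. purged={a.com}
Op 11: tick 1 -> clock=8.
Op 12: insert a.com -> 10.0.0.1 (expiry=8+7=15). clock=8
Op 13: tick 1 -> clock=9.
Op 14: tick 1 -> clock=10.
Op 15: insert a.com -> 10.0.0.2 (expiry=10+7=17). clock=10
Op 16: insert b.com -> 10.0.0.2 (expiry=10+1=11). clock=10
Op 17: tick 1 -> clock=11. purged={b.com}
Op 18: tick 1 -> clock=12.
Op 19: tick 1 -> clock=13.
Op 20: tick 1 -> clock=14.
Op 21: insert c.com -> 10.0.0.4 (expiry=14+1=15). clock=14
Op 22: insert b.com -> 10.0.0.1 (expiry=14+8=22). clock=14
Op 23: tick 1 -> clock=15. purged={c.com}
Op 24: tick 1 -> clock=16.
Op 25: tick 1 -> clock=17. purged={a.com}
Op 26: insert c.com -> 10.0.0.1 (expiry=17+5=22). clock=17
Op 27: insert a.com -> 10.0.0.3 (expiry=17+4=21). clock=17
Final clock = 17
Final cache (unexpired): {a.com,b.com,c.com} -> size=3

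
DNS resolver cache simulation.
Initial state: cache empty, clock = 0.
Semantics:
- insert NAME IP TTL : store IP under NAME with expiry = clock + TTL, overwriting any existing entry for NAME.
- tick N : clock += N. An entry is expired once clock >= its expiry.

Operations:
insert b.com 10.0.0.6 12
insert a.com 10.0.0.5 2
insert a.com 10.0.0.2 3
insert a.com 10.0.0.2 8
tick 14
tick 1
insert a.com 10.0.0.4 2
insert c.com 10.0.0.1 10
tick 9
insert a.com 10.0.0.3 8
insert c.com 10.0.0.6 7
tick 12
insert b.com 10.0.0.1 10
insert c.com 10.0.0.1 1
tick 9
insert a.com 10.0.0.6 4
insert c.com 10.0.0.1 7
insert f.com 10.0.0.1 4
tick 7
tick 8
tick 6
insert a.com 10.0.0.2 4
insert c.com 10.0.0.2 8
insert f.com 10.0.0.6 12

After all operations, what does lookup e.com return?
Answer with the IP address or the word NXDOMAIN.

Op 1: insert b.com -> 10.0.0.6 (expiry=0+12=12). clock=0
Op 2: insert a.com -> 10.0.0.5 (expiry=0+2=2). clock=0
Op 3: insert a.com -> 10.0.0.2 (expiry=0+3=3). clock=0
Op 4: insert a.com -> 10.0.0.2 (expiry=0+8=8). clock=0
Op 5: tick 14 -> clock=14. purged={a.com,b.com}
Op 6: tick 1 -> clock=15.
Op 7: insert a.com -> 10.0.0.4 (expiry=15+2=17). clock=15
Op 8: insert c.com -> 10.0.0.1 (expiry=15+10=25). clock=15
Op 9: tick 9 -> clock=24. purged={a.com}
Op 10: insert a.com -> 10.0.0.3 (expiry=24+8=32). clock=24
Op 11: insert c.com -> 10.0.0.6 (expiry=24+7=31). clock=24
Op 12: tick 12 -> clock=36. purged={a.com,c.com}
Op 13: insert b.com -> 10.0.0.1 (expiry=36+10=46). clock=36
Op 14: insert c.com -> 10.0.0.1 (expiry=36+1=37). clock=36
Op 15: tick 9 -> clock=45. purged={c.com}
Op 16: insert a.com -> 10.0.0.6 (expiry=45+4=49). clock=45
Op 17: insert c.com -> 10.0.0.1 (expiry=45+7=52). clock=45
Op 18: insert f.com -> 10.0.0.1 (expiry=45+4=49). clock=45
Op 19: tick 7 -> clock=52. purged={a.com,b.com,c.com,f.com}
Op 20: tick 8 -> clock=60.
Op 21: tick 6 -> clock=66.
Op 22: insert a.com -> 10.0.0.2 (expiry=66+4=70). clock=66
Op 23: insert c.com -> 10.0.0.2 (expiry=66+8=74). clock=66
Op 24: insert f.com -> 10.0.0.6 (expiry=66+12=78). clock=66
lookup e.com: not in cache (expired or never inserted)

Answer: NXDOMAIN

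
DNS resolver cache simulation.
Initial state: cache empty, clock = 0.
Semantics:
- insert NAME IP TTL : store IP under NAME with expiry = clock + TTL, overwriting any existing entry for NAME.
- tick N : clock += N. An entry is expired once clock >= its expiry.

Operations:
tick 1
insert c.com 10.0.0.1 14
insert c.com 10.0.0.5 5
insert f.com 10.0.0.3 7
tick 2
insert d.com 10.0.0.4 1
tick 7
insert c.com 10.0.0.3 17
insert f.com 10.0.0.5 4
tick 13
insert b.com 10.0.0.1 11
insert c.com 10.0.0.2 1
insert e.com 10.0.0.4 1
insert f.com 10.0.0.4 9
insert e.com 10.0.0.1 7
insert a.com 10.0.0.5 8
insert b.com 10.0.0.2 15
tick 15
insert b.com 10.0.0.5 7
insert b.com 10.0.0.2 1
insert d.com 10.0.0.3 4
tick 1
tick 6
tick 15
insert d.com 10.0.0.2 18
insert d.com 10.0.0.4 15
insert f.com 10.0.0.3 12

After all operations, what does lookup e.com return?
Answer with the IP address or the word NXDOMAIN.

Op 1: tick 1 -> clock=1.
Op 2: insert c.com -> 10.0.0.1 (expiry=1+14=15). clock=1
Op 3: insert c.com -> 10.0.0.5 (expiry=1+5=6). clock=1
Op 4: insert f.com -> 10.0.0.3 (expiry=1+7=8). clock=1
Op 5: tick 2 -> clock=3.
Op 6: insert d.com -> 10.0.0.4 (expiry=3+1=4). clock=3
Op 7: tick 7 -> clock=10. purged={c.com,d.com,f.com}
Op 8: insert c.com -> 10.0.0.3 (expiry=10+17=27). clock=10
Op 9: insert f.com -> 10.0.0.5 (expiry=10+4=14). clock=10
Op 10: tick 13 -> clock=23. purged={f.com}
Op 11: insert b.com -> 10.0.0.1 (expiry=23+11=34). clock=23
Op 12: insert c.com -> 10.0.0.2 (expiry=23+1=24). clock=23
Op 13: insert e.com -> 10.0.0.4 (expiry=23+1=24). clock=23
Op 14: insert f.com -> 10.0.0.4 (expiry=23+9=32). clock=23
Op 15: insert e.com -> 10.0.0.1 (expiry=23+7=30). clock=23
Op 16: insert a.com -> 10.0.0.5 (expiry=23+8=31). clock=23
Op 17: insert b.com -> 10.0.0.2 (expiry=23+15=38). clock=23
Op 18: tick 15 -> clock=38. purged={a.com,b.com,c.com,e.com,f.com}
Op 19: insert b.com -> 10.0.0.5 (expiry=38+7=45). clock=38
Op 20: insert b.com -> 10.0.0.2 (expiry=38+1=39). clock=38
Op 21: insert d.com -> 10.0.0.3 (expiry=38+4=42). clock=38
Op 22: tick 1 -> clock=39. purged={b.com}
Op 23: tick 6 -> clock=45. purged={d.com}
Op 24: tick 15 -> clock=60.
Op 25: insert d.com -> 10.0.0.2 (expiry=60+18=78). clock=60
Op 26: insert d.com -> 10.0.0.4 (expiry=60+15=75). clock=60
Op 27: insert f.com -> 10.0.0.3 (expiry=60+12=72). clock=60
lookup e.com: not in cache (expired or never inserted)

Answer: NXDOMAIN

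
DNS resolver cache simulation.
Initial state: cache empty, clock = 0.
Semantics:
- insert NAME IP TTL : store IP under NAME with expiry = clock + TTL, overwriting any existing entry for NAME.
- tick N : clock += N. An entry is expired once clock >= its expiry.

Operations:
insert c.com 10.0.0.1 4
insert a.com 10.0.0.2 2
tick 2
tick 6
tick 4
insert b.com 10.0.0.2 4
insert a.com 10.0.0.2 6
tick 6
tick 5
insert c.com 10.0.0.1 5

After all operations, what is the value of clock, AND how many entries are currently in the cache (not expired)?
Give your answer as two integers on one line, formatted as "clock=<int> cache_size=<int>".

Answer: clock=23 cache_size=1

Derivation:
Op 1: insert c.com -> 10.0.0.1 (expiry=0+4=4). clock=0
Op 2: insert a.com -> 10.0.0.2 (expiry=0+2=2). clock=0
Op 3: tick 2 -> clock=2. purged={a.com}
Op 4: tick 6 -> clock=8. purged={c.com}
Op 5: tick 4 -> clock=12.
Op 6: insert b.com -> 10.0.0.2 (expiry=12+4=16). clock=12
Op 7: insert a.com -> 10.0.0.2 (expiry=12+6=18). clock=12
Op 8: tick 6 -> clock=18. purged={a.com,b.com}
Op 9: tick 5 -> clock=23.
Op 10: insert c.com -> 10.0.0.1 (expiry=23+5=28). clock=23
Final clock = 23
Final cache (unexpired): {c.com} -> size=1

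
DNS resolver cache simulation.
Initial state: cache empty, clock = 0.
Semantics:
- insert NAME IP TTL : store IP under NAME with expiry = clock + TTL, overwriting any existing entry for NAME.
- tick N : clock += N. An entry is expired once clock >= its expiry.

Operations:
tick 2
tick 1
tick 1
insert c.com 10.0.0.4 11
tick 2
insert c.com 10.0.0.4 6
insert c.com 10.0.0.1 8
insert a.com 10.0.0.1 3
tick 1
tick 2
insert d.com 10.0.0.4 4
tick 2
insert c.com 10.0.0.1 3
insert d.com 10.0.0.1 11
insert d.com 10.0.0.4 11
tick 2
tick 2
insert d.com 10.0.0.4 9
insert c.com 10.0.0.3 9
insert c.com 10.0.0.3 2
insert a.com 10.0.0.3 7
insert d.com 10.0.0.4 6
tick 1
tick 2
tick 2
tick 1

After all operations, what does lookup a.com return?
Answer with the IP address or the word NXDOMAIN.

Op 1: tick 2 -> clock=2.
Op 2: tick 1 -> clock=3.
Op 3: tick 1 -> clock=4.
Op 4: insert c.com -> 10.0.0.4 (expiry=4+11=15). clock=4
Op 5: tick 2 -> clock=6.
Op 6: insert c.com -> 10.0.0.4 (expiry=6+6=12). clock=6
Op 7: insert c.com -> 10.0.0.1 (expiry=6+8=14). clock=6
Op 8: insert a.com -> 10.0.0.1 (expiry=6+3=9). clock=6
Op 9: tick 1 -> clock=7.
Op 10: tick 2 -> clock=9. purged={a.com}
Op 11: insert d.com -> 10.0.0.4 (expiry=9+4=13). clock=9
Op 12: tick 2 -> clock=11.
Op 13: insert c.com -> 10.0.0.1 (expiry=11+3=14). clock=11
Op 14: insert d.com -> 10.0.0.1 (expiry=11+11=22). clock=11
Op 15: insert d.com -> 10.0.0.4 (expiry=11+11=22). clock=11
Op 16: tick 2 -> clock=13.
Op 17: tick 2 -> clock=15. purged={c.com}
Op 18: insert d.com -> 10.0.0.4 (expiry=15+9=24). clock=15
Op 19: insert c.com -> 10.0.0.3 (expiry=15+9=24). clock=15
Op 20: insert c.com -> 10.0.0.3 (expiry=15+2=17). clock=15
Op 21: insert a.com -> 10.0.0.3 (expiry=15+7=22). clock=15
Op 22: insert d.com -> 10.0.0.4 (expiry=15+6=21). clock=15
Op 23: tick 1 -> clock=16.
Op 24: tick 2 -> clock=18. purged={c.com}
Op 25: tick 2 -> clock=20.
Op 26: tick 1 -> clock=21. purged={d.com}
lookup a.com: present, ip=10.0.0.3 expiry=22 > clock=21

Answer: 10.0.0.3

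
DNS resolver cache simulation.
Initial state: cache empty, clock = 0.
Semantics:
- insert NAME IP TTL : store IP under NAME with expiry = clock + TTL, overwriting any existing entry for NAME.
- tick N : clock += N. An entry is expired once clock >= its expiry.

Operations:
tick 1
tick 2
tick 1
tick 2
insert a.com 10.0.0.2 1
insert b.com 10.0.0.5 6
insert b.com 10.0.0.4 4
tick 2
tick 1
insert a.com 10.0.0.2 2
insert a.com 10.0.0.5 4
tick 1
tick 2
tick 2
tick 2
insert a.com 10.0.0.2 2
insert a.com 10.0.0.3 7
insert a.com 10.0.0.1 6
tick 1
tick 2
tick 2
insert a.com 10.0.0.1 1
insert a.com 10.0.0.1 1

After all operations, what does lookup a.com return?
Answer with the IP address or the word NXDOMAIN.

Op 1: tick 1 -> clock=1.
Op 2: tick 2 -> clock=3.
Op 3: tick 1 -> clock=4.
Op 4: tick 2 -> clock=6.
Op 5: insert a.com -> 10.0.0.2 (expiry=6+1=7). clock=6
Op 6: insert b.com -> 10.0.0.5 (expiry=6+6=12). clock=6
Op 7: insert b.com -> 10.0.0.4 (expiry=6+4=10). clock=6
Op 8: tick 2 -> clock=8. purged={a.com}
Op 9: tick 1 -> clock=9.
Op 10: insert a.com -> 10.0.0.2 (expiry=9+2=11). clock=9
Op 11: insert a.com -> 10.0.0.5 (expiry=9+4=13). clock=9
Op 12: tick 1 -> clock=10. purged={b.com}
Op 13: tick 2 -> clock=12.
Op 14: tick 2 -> clock=14. purged={a.com}
Op 15: tick 2 -> clock=16.
Op 16: insert a.com -> 10.0.0.2 (expiry=16+2=18). clock=16
Op 17: insert a.com -> 10.0.0.3 (expiry=16+7=23). clock=16
Op 18: insert a.com -> 10.0.0.1 (expiry=16+6=22). clock=16
Op 19: tick 1 -> clock=17.
Op 20: tick 2 -> clock=19.
Op 21: tick 2 -> clock=21.
Op 22: insert a.com -> 10.0.0.1 (expiry=21+1=22). clock=21
Op 23: insert a.com -> 10.0.0.1 (expiry=21+1=22). clock=21
lookup a.com: present, ip=10.0.0.1 expiry=22 > clock=21

Answer: 10.0.0.1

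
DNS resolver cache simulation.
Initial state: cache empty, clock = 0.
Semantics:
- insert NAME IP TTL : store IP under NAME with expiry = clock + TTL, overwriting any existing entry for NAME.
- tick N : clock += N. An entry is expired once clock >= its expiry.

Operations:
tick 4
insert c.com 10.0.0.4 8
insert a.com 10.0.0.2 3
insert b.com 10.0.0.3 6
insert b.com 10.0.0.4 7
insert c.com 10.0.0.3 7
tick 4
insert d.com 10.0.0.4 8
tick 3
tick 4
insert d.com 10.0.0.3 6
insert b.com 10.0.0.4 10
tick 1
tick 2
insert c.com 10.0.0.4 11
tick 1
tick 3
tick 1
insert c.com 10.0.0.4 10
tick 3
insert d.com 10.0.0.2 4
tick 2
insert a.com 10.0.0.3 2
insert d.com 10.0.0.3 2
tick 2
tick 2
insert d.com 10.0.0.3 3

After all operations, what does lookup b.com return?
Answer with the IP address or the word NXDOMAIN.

Answer: NXDOMAIN

Derivation:
Op 1: tick 4 -> clock=4.
Op 2: insert c.com -> 10.0.0.4 (expiry=4+8=12). clock=4
Op 3: insert a.com -> 10.0.0.2 (expiry=4+3=7). clock=4
Op 4: insert b.com -> 10.0.0.3 (expiry=4+6=10). clock=4
Op 5: insert b.com -> 10.0.0.4 (expiry=4+7=11). clock=4
Op 6: insert c.com -> 10.0.0.3 (expiry=4+7=11). clock=4
Op 7: tick 4 -> clock=8. purged={a.com}
Op 8: insert d.com -> 10.0.0.4 (expiry=8+8=16). clock=8
Op 9: tick 3 -> clock=11. purged={b.com,c.com}
Op 10: tick 4 -> clock=15.
Op 11: insert d.com -> 10.0.0.3 (expiry=15+6=21). clock=15
Op 12: insert b.com -> 10.0.0.4 (expiry=15+10=25). clock=15
Op 13: tick 1 -> clock=16.
Op 14: tick 2 -> clock=18.
Op 15: insert c.com -> 10.0.0.4 (expiry=18+11=29). clock=18
Op 16: tick 1 -> clock=19.
Op 17: tick 3 -> clock=22. purged={d.com}
Op 18: tick 1 -> clock=23.
Op 19: insert c.com -> 10.0.0.4 (expiry=23+10=33). clock=23
Op 20: tick 3 -> clock=26. purged={b.com}
Op 21: insert d.com -> 10.0.0.2 (expiry=26+4=30). clock=26
Op 22: tick 2 -> clock=28.
Op 23: insert a.com -> 10.0.0.3 (expiry=28+2=30). clock=28
Op 24: insert d.com -> 10.0.0.3 (expiry=28+2=30). clock=28
Op 25: tick 2 -> clock=30. purged={a.com,d.com}
Op 26: tick 2 -> clock=32.
Op 27: insert d.com -> 10.0.0.3 (expiry=32+3=35). clock=32
lookup b.com: not in cache (expired or never inserted)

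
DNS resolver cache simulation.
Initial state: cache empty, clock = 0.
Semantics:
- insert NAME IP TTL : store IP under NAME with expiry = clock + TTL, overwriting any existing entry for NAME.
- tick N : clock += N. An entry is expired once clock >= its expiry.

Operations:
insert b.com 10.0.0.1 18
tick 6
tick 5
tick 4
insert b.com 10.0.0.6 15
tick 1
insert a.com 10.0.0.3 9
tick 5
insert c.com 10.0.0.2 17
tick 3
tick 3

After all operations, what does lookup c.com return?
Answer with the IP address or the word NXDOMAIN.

Op 1: insert b.com -> 10.0.0.1 (expiry=0+18=18). clock=0
Op 2: tick 6 -> clock=6.
Op 3: tick 5 -> clock=11.
Op 4: tick 4 -> clock=15.
Op 5: insert b.com -> 10.0.0.6 (expiry=15+15=30). clock=15
Op 6: tick 1 -> clock=16.
Op 7: insert a.com -> 10.0.0.3 (expiry=16+9=25). clock=16
Op 8: tick 5 -> clock=21.
Op 9: insert c.com -> 10.0.0.2 (expiry=21+17=38). clock=21
Op 10: tick 3 -> clock=24.
Op 11: tick 3 -> clock=27. purged={a.com}
lookup c.com: present, ip=10.0.0.2 expiry=38 > clock=27

Answer: 10.0.0.2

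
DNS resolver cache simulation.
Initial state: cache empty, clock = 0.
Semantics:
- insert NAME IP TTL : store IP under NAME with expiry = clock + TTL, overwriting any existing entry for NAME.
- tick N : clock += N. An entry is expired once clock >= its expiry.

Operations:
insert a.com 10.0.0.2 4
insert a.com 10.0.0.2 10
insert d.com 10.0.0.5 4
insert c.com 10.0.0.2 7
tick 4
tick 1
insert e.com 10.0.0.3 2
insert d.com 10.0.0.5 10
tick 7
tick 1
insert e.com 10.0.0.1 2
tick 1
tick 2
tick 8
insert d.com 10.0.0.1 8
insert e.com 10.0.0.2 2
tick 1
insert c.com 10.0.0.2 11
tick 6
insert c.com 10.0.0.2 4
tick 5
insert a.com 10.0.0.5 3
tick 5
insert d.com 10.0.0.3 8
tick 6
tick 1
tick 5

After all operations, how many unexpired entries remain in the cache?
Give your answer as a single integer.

Answer: 0

Derivation:
Op 1: insert a.com -> 10.0.0.2 (expiry=0+4=4). clock=0
Op 2: insert a.com -> 10.0.0.2 (expiry=0+10=10). clock=0
Op 3: insert d.com -> 10.0.0.5 (expiry=0+4=4). clock=0
Op 4: insert c.com -> 10.0.0.2 (expiry=0+7=7). clock=0
Op 5: tick 4 -> clock=4. purged={d.com}
Op 6: tick 1 -> clock=5.
Op 7: insert e.com -> 10.0.0.3 (expiry=5+2=7). clock=5
Op 8: insert d.com -> 10.0.0.5 (expiry=5+10=15). clock=5
Op 9: tick 7 -> clock=12. purged={a.com,c.com,e.com}
Op 10: tick 1 -> clock=13.
Op 11: insert e.com -> 10.0.0.1 (expiry=13+2=15). clock=13
Op 12: tick 1 -> clock=14.
Op 13: tick 2 -> clock=16. purged={d.com,e.com}
Op 14: tick 8 -> clock=24.
Op 15: insert d.com -> 10.0.0.1 (expiry=24+8=32). clock=24
Op 16: insert e.com -> 10.0.0.2 (expiry=24+2=26). clock=24
Op 17: tick 1 -> clock=25.
Op 18: insert c.com -> 10.0.0.2 (expiry=25+11=36). clock=25
Op 19: tick 6 -> clock=31. purged={e.com}
Op 20: insert c.com -> 10.0.0.2 (expiry=31+4=35). clock=31
Op 21: tick 5 -> clock=36. purged={c.com,d.com}
Op 22: insert a.com -> 10.0.0.5 (expiry=36+3=39). clock=36
Op 23: tick 5 -> clock=41. purged={a.com}
Op 24: insert d.com -> 10.0.0.3 (expiry=41+8=49). clock=41
Op 25: tick 6 -> clock=47.
Op 26: tick 1 -> clock=48.
Op 27: tick 5 -> clock=53. purged={d.com}
Final cache (unexpired): {} -> size=0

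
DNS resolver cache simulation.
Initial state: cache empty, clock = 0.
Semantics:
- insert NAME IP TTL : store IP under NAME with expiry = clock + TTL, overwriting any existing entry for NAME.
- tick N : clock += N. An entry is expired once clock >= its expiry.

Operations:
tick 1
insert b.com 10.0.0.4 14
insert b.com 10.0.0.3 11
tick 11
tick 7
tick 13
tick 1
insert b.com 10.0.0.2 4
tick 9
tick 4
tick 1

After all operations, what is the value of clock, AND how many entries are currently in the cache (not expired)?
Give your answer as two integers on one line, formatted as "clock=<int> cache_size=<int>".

Op 1: tick 1 -> clock=1.
Op 2: insert b.com -> 10.0.0.4 (expiry=1+14=15). clock=1
Op 3: insert b.com -> 10.0.0.3 (expiry=1+11=12). clock=1
Op 4: tick 11 -> clock=12. purged={b.com}
Op 5: tick 7 -> clock=19.
Op 6: tick 13 -> clock=32.
Op 7: tick 1 -> clock=33.
Op 8: insert b.com -> 10.0.0.2 (expiry=33+4=37). clock=33
Op 9: tick 9 -> clock=42. purged={b.com}
Op 10: tick 4 -> clock=46.
Op 11: tick 1 -> clock=47.
Final clock = 47
Final cache (unexpired): {} -> size=0

Answer: clock=47 cache_size=0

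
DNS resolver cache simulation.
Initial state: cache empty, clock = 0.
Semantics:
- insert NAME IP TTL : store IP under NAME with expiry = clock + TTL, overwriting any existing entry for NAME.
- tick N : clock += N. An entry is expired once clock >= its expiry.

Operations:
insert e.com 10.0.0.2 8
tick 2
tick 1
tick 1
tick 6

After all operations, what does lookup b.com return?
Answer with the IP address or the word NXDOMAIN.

Op 1: insert e.com -> 10.0.0.2 (expiry=0+8=8). clock=0
Op 2: tick 2 -> clock=2.
Op 3: tick 1 -> clock=3.
Op 4: tick 1 -> clock=4.
Op 5: tick 6 -> clock=10. purged={e.com}
lookup b.com: not in cache (expired or never inserted)

Answer: NXDOMAIN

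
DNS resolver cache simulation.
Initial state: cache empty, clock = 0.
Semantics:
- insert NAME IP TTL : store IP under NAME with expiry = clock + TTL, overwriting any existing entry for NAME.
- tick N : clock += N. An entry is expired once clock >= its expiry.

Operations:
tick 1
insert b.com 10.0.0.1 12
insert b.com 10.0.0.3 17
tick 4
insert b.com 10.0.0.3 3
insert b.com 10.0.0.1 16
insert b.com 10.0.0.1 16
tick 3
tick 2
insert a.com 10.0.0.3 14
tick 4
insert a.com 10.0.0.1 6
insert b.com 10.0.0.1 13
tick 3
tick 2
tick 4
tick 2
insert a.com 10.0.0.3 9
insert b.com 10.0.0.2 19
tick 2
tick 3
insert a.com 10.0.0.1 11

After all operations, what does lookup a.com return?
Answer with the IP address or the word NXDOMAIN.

Answer: 10.0.0.1

Derivation:
Op 1: tick 1 -> clock=1.
Op 2: insert b.com -> 10.0.0.1 (expiry=1+12=13). clock=1
Op 3: insert b.com -> 10.0.0.3 (expiry=1+17=18). clock=1
Op 4: tick 4 -> clock=5.
Op 5: insert b.com -> 10.0.0.3 (expiry=5+3=8). clock=5
Op 6: insert b.com -> 10.0.0.1 (expiry=5+16=21). clock=5
Op 7: insert b.com -> 10.0.0.1 (expiry=5+16=21). clock=5
Op 8: tick 3 -> clock=8.
Op 9: tick 2 -> clock=10.
Op 10: insert a.com -> 10.0.0.3 (expiry=10+14=24). clock=10
Op 11: tick 4 -> clock=14.
Op 12: insert a.com -> 10.0.0.1 (expiry=14+6=20). clock=14
Op 13: insert b.com -> 10.0.0.1 (expiry=14+13=27). clock=14
Op 14: tick 3 -> clock=17.
Op 15: tick 2 -> clock=19.
Op 16: tick 4 -> clock=23. purged={a.com}
Op 17: tick 2 -> clock=25.
Op 18: insert a.com -> 10.0.0.3 (expiry=25+9=34). clock=25
Op 19: insert b.com -> 10.0.0.2 (expiry=25+19=44). clock=25
Op 20: tick 2 -> clock=27.
Op 21: tick 3 -> clock=30.
Op 22: insert a.com -> 10.0.0.1 (expiry=30+11=41). clock=30
lookup a.com: present, ip=10.0.0.1 expiry=41 > clock=30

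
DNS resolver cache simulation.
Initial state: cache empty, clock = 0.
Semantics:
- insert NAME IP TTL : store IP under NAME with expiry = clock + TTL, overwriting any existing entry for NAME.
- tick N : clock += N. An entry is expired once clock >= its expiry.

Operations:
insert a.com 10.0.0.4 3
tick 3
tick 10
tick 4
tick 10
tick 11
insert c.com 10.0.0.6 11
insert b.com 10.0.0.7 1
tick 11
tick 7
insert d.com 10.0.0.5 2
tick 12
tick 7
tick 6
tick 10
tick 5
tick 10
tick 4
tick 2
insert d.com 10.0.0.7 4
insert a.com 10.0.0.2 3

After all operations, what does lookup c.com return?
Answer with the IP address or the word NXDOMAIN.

Op 1: insert a.com -> 10.0.0.4 (expiry=0+3=3). clock=0
Op 2: tick 3 -> clock=3. purged={a.com}
Op 3: tick 10 -> clock=13.
Op 4: tick 4 -> clock=17.
Op 5: tick 10 -> clock=27.
Op 6: tick 11 -> clock=38.
Op 7: insert c.com -> 10.0.0.6 (expiry=38+11=49). clock=38
Op 8: insert b.com -> 10.0.0.7 (expiry=38+1=39). clock=38
Op 9: tick 11 -> clock=49. purged={b.com,c.com}
Op 10: tick 7 -> clock=56.
Op 11: insert d.com -> 10.0.0.5 (expiry=56+2=58). clock=56
Op 12: tick 12 -> clock=68. purged={d.com}
Op 13: tick 7 -> clock=75.
Op 14: tick 6 -> clock=81.
Op 15: tick 10 -> clock=91.
Op 16: tick 5 -> clock=96.
Op 17: tick 10 -> clock=106.
Op 18: tick 4 -> clock=110.
Op 19: tick 2 -> clock=112.
Op 20: insert d.com -> 10.0.0.7 (expiry=112+4=116). clock=112
Op 21: insert a.com -> 10.0.0.2 (expiry=112+3=115). clock=112
lookup c.com: not in cache (expired or never inserted)

Answer: NXDOMAIN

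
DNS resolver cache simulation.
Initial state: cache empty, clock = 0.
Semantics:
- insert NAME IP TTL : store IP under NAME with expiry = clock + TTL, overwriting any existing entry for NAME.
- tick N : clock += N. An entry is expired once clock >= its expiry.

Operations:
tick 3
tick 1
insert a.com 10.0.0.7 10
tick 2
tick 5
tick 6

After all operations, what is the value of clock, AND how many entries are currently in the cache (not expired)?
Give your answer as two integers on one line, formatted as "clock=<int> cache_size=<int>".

Op 1: tick 3 -> clock=3.
Op 2: tick 1 -> clock=4.
Op 3: insert a.com -> 10.0.0.7 (expiry=4+10=14). clock=4
Op 4: tick 2 -> clock=6.
Op 5: tick 5 -> clock=11.
Op 6: tick 6 -> clock=17. purged={a.com}
Final clock = 17
Final cache (unexpired): {} -> size=0

Answer: clock=17 cache_size=0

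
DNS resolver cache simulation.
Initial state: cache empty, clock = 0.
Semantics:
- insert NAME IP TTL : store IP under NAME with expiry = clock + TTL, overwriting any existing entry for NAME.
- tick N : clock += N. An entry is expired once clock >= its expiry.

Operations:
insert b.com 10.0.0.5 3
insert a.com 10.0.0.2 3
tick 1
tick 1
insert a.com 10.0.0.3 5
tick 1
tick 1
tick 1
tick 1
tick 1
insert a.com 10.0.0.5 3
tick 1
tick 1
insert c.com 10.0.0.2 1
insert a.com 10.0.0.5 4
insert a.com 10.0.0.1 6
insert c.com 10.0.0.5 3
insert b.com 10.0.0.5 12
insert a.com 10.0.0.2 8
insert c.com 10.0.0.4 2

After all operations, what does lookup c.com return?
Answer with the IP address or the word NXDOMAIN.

Answer: 10.0.0.4

Derivation:
Op 1: insert b.com -> 10.0.0.5 (expiry=0+3=3). clock=0
Op 2: insert a.com -> 10.0.0.2 (expiry=0+3=3). clock=0
Op 3: tick 1 -> clock=1.
Op 4: tick 1 -> clock=2.
Op 5: insert a.com -> 10.0.0.3 (expiry=2+5=7). clock=2
Op 6: tick 1 -> clock=3. purged={b.com}
Op 7: tick 1 -> clock=4.
Op 8: tick 1 -> clock=5.
Op 9: tick 1 -> clock=6.
Op 10: tick 1 -> clock=7. purged={a.com}
Op 11: insert a.com -> 10.0.0.5 (expiry=7+3=10). clock=7
Op 12: tick 1 -> clock=8.
Op 13: tick 1 -> clock=9.
Op 14: insert c.com -> 10.0.0.2 (expiry=9+1=10). clock=9
Op 15: insert a.com -> 10.0.0.5 (expiry=9+4=13). clock=9
Op 16: insert a.com -> 10.0.0.1 (expiry=9+6=15). clock=9
Op 17: insert c.com -> 10.0.0.5 (expiry=9+3=12). clock=9
Op 18: insert b.com -> 10.0.0.5 (expiry=9+12=21). clock=9
Op 19: insert a.com -> 10.0.0.2 (expiry=9+8=17). clock=9
Op 20: insert c.com -> 10.0.0.4 (expiry=9+2=11). clock=9
lookup c.com: present, ip=10.0.0.4 expiry=11 > clock=9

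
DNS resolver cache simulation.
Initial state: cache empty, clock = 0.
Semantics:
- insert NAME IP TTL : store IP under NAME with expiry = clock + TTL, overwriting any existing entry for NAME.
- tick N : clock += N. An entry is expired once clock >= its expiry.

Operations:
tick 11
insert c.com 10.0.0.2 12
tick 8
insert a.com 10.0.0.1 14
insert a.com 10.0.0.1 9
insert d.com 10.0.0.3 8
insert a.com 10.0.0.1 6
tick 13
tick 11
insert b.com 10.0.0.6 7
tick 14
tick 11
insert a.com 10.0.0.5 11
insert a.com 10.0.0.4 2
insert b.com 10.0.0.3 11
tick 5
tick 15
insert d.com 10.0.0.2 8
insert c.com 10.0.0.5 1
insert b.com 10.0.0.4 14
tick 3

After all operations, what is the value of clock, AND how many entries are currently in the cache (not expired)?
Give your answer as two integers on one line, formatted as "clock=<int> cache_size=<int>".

Op 1: tick 11 -> clock=11.
Op 2: insert c.com -> 10.0.0.2 (expiry=11+12=23). clock=11
Op 3: tick 8 -> clock=19.
Op 4: insert a.com -> 10.0.0.1 (expiry=19+14=33). clock=19
Op 5: insert a.com -> 10.0.0.1 (expiry=19+9=28). clock=19
Op 6: insert d.com -> 10.0.0.3 (expiry=19+8=27). clock=19
Op 7: insert a.com -> 10.0.0.1 (expiry=19+6=25). clock=19
Op 8: tick 13 -> clock=32. purged={a.com,c.com,d.com}
Op 9: tick 11 -> clock=43.
Op 10: insert b.com -> 10.0.0.6 (expiry=43+7=50). clock=43
Op 11: tick 14 -> clock=57. purged={b.com}
Op 12: tick 11 -> clock=68.
Op 13: insert a.com -> 10.0.0.5 (expiry=68+11=79). clock=68
Op 14: insert a.com -> 10.0.0.4 (expiry=68+2=70). clock=68
Op 15: insert b.com -> 10.0.0.3 (expiry=68+11=79). clock=68
Op 16: tick 5 -> clock=73. purged={a.com}
Op 17: tick 15 -> clock=88. purged={b.com}
Op 18: insert d.com -> 10.0.0.2 (expiry=88+8=96). clock=88
Op 19: insert c.com -> 10.0.0.5 (expiry=88+1=89). clock=88
Op 20: insert b.com -> 10.0.0.4 (expiry=88+14=102). clock=88
Op 21: tick 3 -> clock=91. purged={c.com}
Final clock = 91
Final cache (unexpired): {b.com,d.com} -> size=2

Answer: clock=91 cache_size=2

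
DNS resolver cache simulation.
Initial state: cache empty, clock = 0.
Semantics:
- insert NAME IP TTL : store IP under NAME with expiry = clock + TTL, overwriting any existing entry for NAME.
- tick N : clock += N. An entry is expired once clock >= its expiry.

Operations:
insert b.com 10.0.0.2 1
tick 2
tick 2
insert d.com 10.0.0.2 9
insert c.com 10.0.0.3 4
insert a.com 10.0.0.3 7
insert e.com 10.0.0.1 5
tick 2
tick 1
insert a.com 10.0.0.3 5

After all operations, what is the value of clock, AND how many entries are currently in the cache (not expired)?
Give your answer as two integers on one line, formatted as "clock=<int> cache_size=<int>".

Answer: clock=7 cache_size=4

Derivation:
Op 1: insert b.com -> 10.0.0.2 (expiry=0+1=1). clock=0
Op 2: tick 2 -> clock=2. purged={b.com}
Op 3: tick 2 -> clock=4.
Op 4: insert d.com -> 10.0.0.2 (expiry=4+9=13). clock=4
Op 5: insert c.com -> 10.0.0.3 (expiry=4+4=8). clock=4
Op 6: insert a.com -> 10.0.0.3 (expiry=4+7=11). clock=4
Op 7: insert e.com -> 10.0.0.1 (expiry=4+5=9). clock=4
Op 8: tick 2 -> clock=6.
Op 9: tick 1 -> clock=7.
Op 10: insert a.com -> 10.0.0.3 (expiry=7+5=12). clock=7
Final clock = 7
Final cache (unexpired): {a.com,c.com,d.com,e.com} -> size=4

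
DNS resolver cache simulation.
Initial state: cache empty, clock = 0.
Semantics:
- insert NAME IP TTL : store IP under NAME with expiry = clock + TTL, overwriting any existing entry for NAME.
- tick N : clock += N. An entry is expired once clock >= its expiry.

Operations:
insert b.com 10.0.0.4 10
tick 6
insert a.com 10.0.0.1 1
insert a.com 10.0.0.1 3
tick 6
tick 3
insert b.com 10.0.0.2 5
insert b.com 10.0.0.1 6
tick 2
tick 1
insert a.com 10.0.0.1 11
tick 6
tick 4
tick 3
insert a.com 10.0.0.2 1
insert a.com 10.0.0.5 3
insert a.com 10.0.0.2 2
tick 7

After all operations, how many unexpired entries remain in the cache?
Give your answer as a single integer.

Op 1: insert b.com -> 10.0.0.4 (expiry=0+10=10). clock=0
Op 2: tick 6 -> clock=6.
Op 3: insert a.com -> 10.0.0.1 (expiry=6+1=7). clock=6
Op 4: insert a.com -> 10.0.0.1 (expiry=6+3=9). clock=6
Op 5: tick 6 -> clock=12. purged={a.com,b.com}
Op 6: tick 3 -> clock=15.
Op 7: insert b.com -> 10.0.0.2 (expiry=15+5=20). clock=15
Op 8: insert b.com -> 10.0.0.1 (expiry=15+6=21). clock=15
Op 9: tick 2 -> clock=17.
Op 10: tick 1 -> clock=18.
Op 11: insert a.com -> 10.0.0.1 (expiry=18+11=29). clock=18
Op 12: tick 6 -> clock=24. purged={b.com}
Op 13: tick 4 -> clock=28.
Op 14: tick 3 -> clock=31. purged={a.com}
Op 15: insert a.com -> 10.0.0.2 (expiry=31+1=32). clock=31
Op 16: insert a.com -> 10.0.0.5 (expiry=31+3=34). clock=31
Op 17: insert a.com -> 10.0.0.2 (expiry=31+2=33). clock=31
Op 18: tick 7 -> clock=38. purged={a.com}
Final cache (unexpired): {} -> size=0

Answer: 0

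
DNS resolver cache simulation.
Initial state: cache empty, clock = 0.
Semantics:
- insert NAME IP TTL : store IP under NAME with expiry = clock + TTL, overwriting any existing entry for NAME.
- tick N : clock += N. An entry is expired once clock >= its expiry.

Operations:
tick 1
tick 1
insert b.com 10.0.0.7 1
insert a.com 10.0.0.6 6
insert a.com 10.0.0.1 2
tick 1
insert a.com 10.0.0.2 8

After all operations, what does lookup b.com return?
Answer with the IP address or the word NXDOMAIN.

Op 1: tick 1 -> clock=1.
Op 2: tick 1 -> clock=2.
Op 3: insert b.com -> 10.0.0.7 (expiry=2+1=3). clock=2
Op 4: insert a.com -> 10.0.0.6 (expiry=2+6=8). clock=2
Op 5: insert a.com -> 10.0.0.1 (expiry=2+2=4). clock=2
Op 6: tick 1 -> clock=3. purged={b.com}
Op 7: insert a.com -> 10.0.0.2 (expiry=3+8=11). clock=3
lookup b.com: not in cache (expired or never inserted)

Answer: NXDOMAIN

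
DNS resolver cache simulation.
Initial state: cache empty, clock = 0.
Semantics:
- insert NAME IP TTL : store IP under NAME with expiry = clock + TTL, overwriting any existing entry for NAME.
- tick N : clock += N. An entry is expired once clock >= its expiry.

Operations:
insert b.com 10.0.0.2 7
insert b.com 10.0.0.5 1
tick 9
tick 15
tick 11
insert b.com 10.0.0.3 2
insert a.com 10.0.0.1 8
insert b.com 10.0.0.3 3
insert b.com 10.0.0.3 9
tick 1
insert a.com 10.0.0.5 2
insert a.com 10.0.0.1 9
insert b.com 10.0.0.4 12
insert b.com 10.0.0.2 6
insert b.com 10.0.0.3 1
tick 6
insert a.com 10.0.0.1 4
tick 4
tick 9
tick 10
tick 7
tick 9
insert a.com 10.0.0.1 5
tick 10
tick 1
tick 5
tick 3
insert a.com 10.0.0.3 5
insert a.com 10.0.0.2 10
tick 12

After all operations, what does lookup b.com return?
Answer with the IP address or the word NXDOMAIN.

Answer: NXDOMAIN

Derivation:
Op 1: insert b.com -> 10.0.0.2 (expiry=0+7=7). clock=0
Op 2: insert b.com -> 10.0.0.5 (expiry=0+1=1). clock=0
Op 3: tick 9 -> clock=9. purged={b.com}
Op 4: tick 15 -> clock=24.
Op 5: tick 11 -> clock=35.
Op 6: insert b.com -> 10.0.0.3 (expiry=35+2=37). clock=35
Op 7: insert a.com -> 10.0.0.1 (expiry=35+8=43). clock=35
Op 8: insert b.com -> 10.0.0.3 (expiry=35+3=38). clock=35
Op 9: insert b.com -> 10.0.0.3 (expiry=35+9=44). clock=35
Op 10: tick 1 -> clock=36.
Op 11: insert a.com -> 10.0.0.5 (expiry=36+2=38). clock=36
Op 12: insert a.com -> 10.0.0.1 (expiry=36+9=45). clock=36
Op 13: insert b.com -> 10.0.0.4 (expiry=36+12=48). clock=36
Op 14: insert b.com -> 10.0.0.2 (expiry=36+6=42). clock=36
Op 15: insert b.com -> 10.0.0.3 (expiry=36+1=37). clock=36
Op 16: tick 6 -> clock=42. purged={b.com}
Op 17: insert a.com -> 10.0.0.1 (expiry=42+4=46). clock=42
Op 18: tick 4 -> clock=46. purged={a.com}
Op 19: tick 9 -> clock=55.
Op 20: tick 10 -> clock=65.
Op 21: tick 7 -> clock=72.
Op 22: tick 9 -> clock=81.
Op 23: insert a.com -> 10.0.0.1 (expiry=81+5=86). clock=81
Op 24: tick 10 -> clock=91. purged={a.com}
Op 25: tick 1 -> clock=92.
Op 26: tick 5 -> clock=97.
Op 27: tick 3 -> clock=100.
Op 28: insert a.com -> 10.0.0.3 (expiry=100+5=105). clock=100
Op 29: insert a.com -> 10.0.0.2 (expiry=100+10=110). clock=100
Op 30: tick 12 -> clock=112. purged={a.com}
lookup b.com: not in cache (expired or never inserted)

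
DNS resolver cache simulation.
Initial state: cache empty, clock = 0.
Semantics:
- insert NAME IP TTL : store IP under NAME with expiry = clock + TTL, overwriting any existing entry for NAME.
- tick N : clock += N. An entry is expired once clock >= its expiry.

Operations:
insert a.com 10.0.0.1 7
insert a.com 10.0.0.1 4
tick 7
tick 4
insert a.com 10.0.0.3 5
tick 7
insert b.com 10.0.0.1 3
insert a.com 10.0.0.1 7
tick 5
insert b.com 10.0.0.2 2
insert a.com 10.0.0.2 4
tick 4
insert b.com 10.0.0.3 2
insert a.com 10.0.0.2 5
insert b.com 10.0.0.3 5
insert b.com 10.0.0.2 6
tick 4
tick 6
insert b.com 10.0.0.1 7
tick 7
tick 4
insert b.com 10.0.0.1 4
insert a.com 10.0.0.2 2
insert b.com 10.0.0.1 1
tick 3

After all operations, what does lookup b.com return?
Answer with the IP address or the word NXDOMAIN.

Answer: NXDOMAIN

Derivation:
Op 1: insert a.com -> 10.0.0.1 (expiry=0+7=7). clock=0
Op 2: insert a.com -> 10.0.0.1 (expiry=0+4=4). clock=0
Op 3: tick 7 -> clock=7. purged={a.com}
Op 4: tick 4 -> clock=11.
Op 5: insert a.com -> 10.0.0.3 (expiry=11+5=16). clock=11
Op 6: tick 7 -> clock=18. purged={a.com}
Op 7: insert b.com -> 10.0.0.1 (expiry=18+3=21). clock=18
Op 8: insert a.com -> 10.0.0.1 (expiry=18+7=25). clock=18
Op 9: tick 5 -> clock=23. purged={b.com}
Op 10: insert b.com -> 10.0.0.2 (expiry=23+2=25). clock=23
Op 11: insert a.com -> 10.0.0.2 (expiry=23+4=27). clock=23
Op 12: tick 4 -> clock=27. purged={a.com,b.com}
Op 13: insert b.com -> 10.0.0.3 (expiry=27+2=29). clock=27
Op 14: insert a.com -> 10.0.0.2 (expiry=27+5=32). clock=27
Op 15: insert b.com -> 10.0.0.3 (expiry=27+5=32). clock=27
Op 16: insert b.com -> 10.0.0.2 (expiry=27+6=33). clock=27
Op 17: tick 4 -> clock=31.
Op 18: tick 6 -> clock=37. purged={a.com,b.com}
Op 19: insert b.com -> 10.0.0.1 (expiry=37+7=44). clock=37
Op 20: tick 7 -> clock=44. purged={b.com}
Op 21: tick 4 -> clock=48.
Op 22: insert b.com -> 10.0.0.1 (expiry=48+4=52). clock=48
Op 23: insert a.com -> 10.0.0.2 (expiry=48+2=50). clock=48
Op 24: insert b.com -> 10.0.0.1 (expiry=48+1=49). clock=48
Op 25: tick 3 -> clock=51. purged={a.com,b.com}
lookup b.com: not in cache (expired or never inserted)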